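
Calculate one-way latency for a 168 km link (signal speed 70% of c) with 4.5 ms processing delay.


Speed = 0.7 * 3e5 km/s = 210000 km/s
Propagation delay = 168 / 210000 = 0.0008 s = 0.8 ms
Processing delay = 4.5 ms
Total one-way latency = 5.3 ms


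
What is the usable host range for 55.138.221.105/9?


Network: 55.128.0.0
Broadcast: 55.255.255.255
First usable = network + 1
Last usable = broadcast - 1
Range: 55.128.0.1 to 55.255.255.254


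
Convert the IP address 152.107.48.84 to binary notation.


152 = 10011000
107 = 01101011
48 = 00110000
84 = 01010100
Binary: 10011000.01101011.00110000.01010100


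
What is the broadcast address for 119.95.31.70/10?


Network: 119.64.0.0/10
Host bits = 22
Set all host bits to 1:
Broadcast: 119.127.255.255


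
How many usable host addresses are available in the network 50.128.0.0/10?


Host bits = 32 - 10 = 22
Total addresses = 2^22 = 4194304
Usable = total - 2 (network and broadcast)
Usable hosts: 4194302


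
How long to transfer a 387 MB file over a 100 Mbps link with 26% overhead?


Effective throughput = 100 * (1 - 26/100) = 74 Mbps
File size in Mb = 387 * 8 = 3096 Mb
Time = 3096 / 74
Time = 41.8378 seconds


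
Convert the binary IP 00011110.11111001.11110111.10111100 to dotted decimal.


00011110 = 30
11111001 = 249
11110111 = 247
10111100 = 188
IP: 30.249.247.188


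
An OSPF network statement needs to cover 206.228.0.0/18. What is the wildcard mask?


Subnet mask: 255.255.192.0
Wildcard = 255.255.255.255 - subnet mask
255 - 255 = 0
255 - 255 = 0
255 - 192 = 63
255 - 0 = 255
Wildcard: 0.0.63.255


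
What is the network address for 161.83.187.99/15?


IP:   10100001.01010011.10111011.01100011
Mask: 11111111.11111110.00000000.00000000
AND operation:
Net:  10100001.01010010.00000000.00000000
Network: 161.82.0.0/15


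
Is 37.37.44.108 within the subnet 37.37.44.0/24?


Subnet network: 37.37.44.0
Test IP AND mask: 37.37.44.0
Yes, 37.37.44.108 is in 37.37.44.0/24


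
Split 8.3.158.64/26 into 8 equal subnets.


New prefix = 26 + 3 = 29
Each subnet has 8 addresses
  8.3.158.64/29
  8.3.158.72/29
  8.3.158.80/29
  8.3.158.88/29
  8.3.158.96/29
  8.3.158.104/29
  8.3.158.112/29
  8.3.158.120/29
Subnets: 8.3.158.64/29, 8.3.158.72/29, 8.3.158.80/29, 8.3.158.88/29, 8.3.158.96/29, 8.3.158.104/29, 8.3.158.112/29, 8.3.158.120/29


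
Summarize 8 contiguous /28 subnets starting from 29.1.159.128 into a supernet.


Original prefix: /28
Number of subnets: 8 = 2^3
New prefix = 28 - 3 = 25
Supernet: 29.1.159.128/25


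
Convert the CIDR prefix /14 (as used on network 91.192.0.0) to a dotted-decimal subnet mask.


/14 means 14 network bits, 18 host bits
Binary: 11111111111111000000000000000000
Mask: 255.252.0.0


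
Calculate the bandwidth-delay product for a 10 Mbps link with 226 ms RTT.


BDP = bandwidth * RTT
= 10 Mbps * 226 ms
= 10 * 1e6 * 226 / 1000 bits
= 2260000 bits
= 282500 bytes
= 275.8789 KB
BDP = 2260000 bits (282500 bytes)


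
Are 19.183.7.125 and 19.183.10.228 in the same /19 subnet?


Mask: 255.255.224.0
19.183.7.125 AND mask = 19.183.0.0
19.183.10.228 AND mask = 19.183.0.0
Yes, same subnet (19.183.0.0)


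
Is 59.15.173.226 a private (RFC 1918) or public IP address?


RFC 1918 private ranges:
  10.0.0.0/8 (10.0.0.0 - 10.255.255.255)
  172.16.0.0/12 (172.16.0.0 - 172.31.255.255)
  192.168.0.0/16 (192.168.0.0 - 192.168.255.255)
Public (not in any RFC 1918 range)


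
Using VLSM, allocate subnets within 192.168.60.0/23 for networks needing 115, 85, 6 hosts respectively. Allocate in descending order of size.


115 hosts -> /25 (126 usable): 192.168.60.0/25
85 hosts -> /25 (126 usable): 192.168.60.128/25
6 hosts -> /29 (6 usable): 192.168.61.0/29
Allocation: 192.168.60.0/25 (115 hosts, 126 usable); 192.168.60.128/25 (85 hosts, 126 usable); 192.168.61.0/29 (6 hosts, 6 usable)


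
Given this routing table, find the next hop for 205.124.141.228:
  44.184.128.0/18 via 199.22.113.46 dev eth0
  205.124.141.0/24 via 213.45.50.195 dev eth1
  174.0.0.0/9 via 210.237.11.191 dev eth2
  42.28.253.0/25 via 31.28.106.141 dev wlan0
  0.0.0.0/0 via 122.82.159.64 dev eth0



Longest prefix match for 205.124.141.228:
  /18 44.184.128.0: no
  /24 205.124.141.0: MATCH
  /9 174.0.0.0: no
  /25 42.28.253.0: no
  /0 0.0.0.0: MATCH
Selected: next-hop 213.45.50.195 via eth1 (matched /24)


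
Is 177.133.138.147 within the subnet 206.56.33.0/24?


Subnet network: 206.56.33.0
Test IP AND mask: 177.133.138.0
No, 177.133.138.147 is not in 206.56.33.0/24


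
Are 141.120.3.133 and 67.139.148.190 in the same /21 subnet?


Mask: 255.255.248.0
141.120.3.133 AND mask = 141.120.0.0
67.139.148.190 AND mask = 67.139.144.0
No, different subnets (141.120.0.0 vs 67.139.144.0)


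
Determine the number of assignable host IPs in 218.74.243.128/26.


Host bits = 32 - 26 = 6
Total addresses = 2^6 = 64
Usable = total - 2 (network and broadcast)
Usable hosts: 62


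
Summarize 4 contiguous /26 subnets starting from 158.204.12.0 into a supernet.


Original prefix: /26
Number of subnets: 4 = 2^2
New prefix = 26 - 2 = 24
Supernet: 158.204.12.0/24


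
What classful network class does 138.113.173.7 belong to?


First octet: 138
Binary: 10001010
10xxxxxx -> Class B (128-191)
Class B, default mask 255.255.0.0 (/16)


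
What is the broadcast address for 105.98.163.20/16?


Network: 105.98.0.0/16
Host bits = 16
Set all host bits to 1:
Broadcast: 105.98.255.255


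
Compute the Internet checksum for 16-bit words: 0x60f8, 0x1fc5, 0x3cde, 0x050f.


Sum all words (with carry folding):
+ 0x60f8 = 0x60f8
+ 0x1fc5 = 0x80bd
+ 0x3cde = 0xbd9b
+ 0x050f = 0xc2aa
One's complement: ~0xc2aa
Checksum = 0x3d55


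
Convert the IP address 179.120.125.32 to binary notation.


179 = 10110011
120 = 01111000
125 = 01111101
32 = 00100000
Binary: 10110011.01111000.01111101.00100000


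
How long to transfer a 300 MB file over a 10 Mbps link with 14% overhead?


Effective throughput = 10 * (1 - 14/100) = 8.6 Mbps
File size in Mb = 300 * 8 = 2400 Mb
Time = 2400 / 8.6
Time = 279.0698 seconds


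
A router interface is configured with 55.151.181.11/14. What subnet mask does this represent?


/14 means 14 network bits, 18 host bits
Binary: 11111111111111000000000000000000
Mask: 255.252.0.0


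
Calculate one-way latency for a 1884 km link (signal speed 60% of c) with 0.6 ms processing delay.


Speed = 0.6 * 3e5 km/s = 180000 km/s
Propagation delay = 1884 / 180000 = 0.0105 s = 10.4667 ms
Processing delay = 0.6 ms
Total one-way latency = 11.0667 ms


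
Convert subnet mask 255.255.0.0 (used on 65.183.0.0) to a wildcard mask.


Subnet mask: 255.255.0.0
Wildcard = 255.255.255.255 - subnet mask
255 - 255 = 0
255 - 255 = 0
255 - 0 = 255
255 - 0 = 255
Wildcard: 0.0.255.255


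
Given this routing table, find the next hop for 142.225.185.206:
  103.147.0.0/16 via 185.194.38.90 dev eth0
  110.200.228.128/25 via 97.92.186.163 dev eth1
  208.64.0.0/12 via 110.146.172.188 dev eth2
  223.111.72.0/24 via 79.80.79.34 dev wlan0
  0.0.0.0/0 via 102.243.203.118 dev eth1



Longest prefix match for 142.225.185.206:
  /16 103.147.0.0: no
  /25 110.200.228.128: no
  /12 208.64.0.0: no
  /24 223.111.72.0: no
  /0 0.0.0.0: MATCH
Selected: next-hop 102.243.203.118 via eth1 (matched /0)


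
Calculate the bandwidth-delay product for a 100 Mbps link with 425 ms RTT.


BDP = bandwidth * RTT
= 100 Mbps * 425 ms
= 100 * 1e6 * 425 / 1000 bits
= 42500000 bits
= 5312500 bytes
= 5187.9883 KB
BDP = 42500000 bits (5312500 bytes)


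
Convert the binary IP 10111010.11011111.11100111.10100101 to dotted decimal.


10111010 = 186
11011111 = 223
11100111 = 231
10100101 = 165
IP: 186.223.231.165


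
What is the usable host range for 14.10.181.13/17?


Network: 14.10.128.0
Broadcast: 14.10.255.255
First usable = network + 1
Last usable = broadcast - 1
Range: 14.10.128.1 to 14.10.255.254


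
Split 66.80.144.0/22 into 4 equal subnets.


New prefix = 22 + 2 = 24
Each subnet has 256 addresses
  66.80.144.0/24
  66.80.145.0/24
  66.80.146.0/24
  66.80.147.0/24
Subnets: 66.80.144.0/24, 66.80.145.0/24, 66.80.146.0/24, 66.80.147.0/24


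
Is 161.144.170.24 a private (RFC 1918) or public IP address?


RFC 1918 private ranges:
  10.0.0.0/8 (10.0.0.0 - 10.255.255.255)
  172.16.0.0/12 (172.16.0.0 - 172.31.255.255)
  192.168.0.0/16 (192.168.0.0 - 192.168.255.255)
Public (not in any RFC 1918 range)


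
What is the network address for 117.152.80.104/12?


IP:   01110101.10011000.01010000.01101000
Mask: 11111111.11110000.00000000.00000000
AND operation:
Net:  01110101.10010000.00000000.00000000
Network: 117.144.0.0/12


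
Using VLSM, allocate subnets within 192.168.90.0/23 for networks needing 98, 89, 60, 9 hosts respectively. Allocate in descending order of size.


98 hosts -> /25 (126 usable): 192.168.90.0/25
89 hosts -> /25 (126 usable): 192.168.90.128/25
60 hosts -> /26 (62 usable): 192.168.91.0/26
9 hosts -> /28 (14 usable): 192.168.91.64/28
Allocation: 192.168.90.0/25 (98 hosts, 126 usable); 192.168.90.128/25 (89 hosts, 126 usable); 192.168.91.0/26 (60 hosts, 62 usable); 192.168.91.64/28 (9 hosts, 14 usable)


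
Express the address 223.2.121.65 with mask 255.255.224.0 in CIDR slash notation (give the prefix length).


Binary: 11111111.11111111.11100000.00000000
Count leading 1s
Prefix: /19


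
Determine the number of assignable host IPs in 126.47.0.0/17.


Host bits = 32 - 17 = 15
Total addresses = 2^15 = 32768
Usable = total - 2 (network and broadcast)
Usable hosts: 32766


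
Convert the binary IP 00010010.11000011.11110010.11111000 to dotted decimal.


00010010 = 18
11000011 = 195
11110010 = 242
11111000 = 248
IP: 18.195.242.248


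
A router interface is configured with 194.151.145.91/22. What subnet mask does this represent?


/22 means 22 network bits, 10 host bits
Binary: 11111111111111111111110000000000
Mask: 255.255.252.0


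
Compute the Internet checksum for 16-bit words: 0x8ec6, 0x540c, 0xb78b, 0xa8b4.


Sum all words (with carry folding):
+ 0x8ec6 = 0x8ec6
+ 0x540c = 0xe2d2
+ 0xb78b = 0x9a5e
+ 0xa8b4 = 0x4313
One's complement: ~0x4313
Checksum = 0xbcec


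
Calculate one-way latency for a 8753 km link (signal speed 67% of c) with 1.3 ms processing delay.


Speed = 0.67 * 3e5 km/s = 201000 km/s
Propagation delay = 8753 / 201000 = 0.0435 s = 43.5473 ms
Processing delay = 1.3 ms
Total one-way latency = 44.8473 ms


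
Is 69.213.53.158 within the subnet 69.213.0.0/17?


Subnet network: 69.213.0.0
Test IP AND mask: 69.213.0.0
Yes, 69.213.53.158 is in 69.213.0.0/17


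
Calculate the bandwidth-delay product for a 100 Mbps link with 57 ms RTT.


BDP = bandwidth * RTT
= 100 Mbps * 57 ms
= 100 * 1e6 * 57 / 1000 bits
= 5700000 bits
= 712500 bytes
= 695.8008 KB
BDP = 5700000 bits (712500 bytes)


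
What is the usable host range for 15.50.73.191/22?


Network: 15.50.72.0
Broadcast: 15.50.75.255
First usable = network + 1
Last usable = broadcast - 1
Range: 15.50.72.1 to 15.50.75.254


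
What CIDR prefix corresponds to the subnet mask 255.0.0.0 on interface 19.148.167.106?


Binary: 11111111.00000000.00000000.00000000
Count leading 1s
Prefix: /8


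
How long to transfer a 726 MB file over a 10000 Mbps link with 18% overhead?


Effective throughput = 10000 * (1 - 18/100) = 8200 Mbps
File size in Mb = 726 * 8 = 5808 Mb
Time = 5808 / 8200
Time = 0.7083 seconds


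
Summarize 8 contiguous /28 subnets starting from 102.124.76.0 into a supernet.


Original prefix: /28
Number of subnets: 8 = 2^3
New prefix = 28 - 3 = 25
Supernet: 102.124.76.0/25


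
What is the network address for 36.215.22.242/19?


IP:   00100100.11010111.00010110.11110010
Mask: 11111111.11111111.11100000.00000000
AND operation:
Net:  00100100.11010111.00000000.00000000
Network: 36.215.0.0/19


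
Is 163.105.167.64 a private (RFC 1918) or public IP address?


RFC 1918 private ranges:
  10.0.0.0/8 (10.0.0.0 - 10.255.255.255)
  172.16.0.0/12 (172.16.0.0 - 172.31.255.255)
  192.168.0.0/16 (192.168.0.0 - 192.168.255.255)
Public (not in any RFC 1918 range)


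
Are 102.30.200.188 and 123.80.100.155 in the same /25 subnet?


Mask: 255.255.255.128
102.30.200.188 AND mask = 102.30.200.128
123.80.100.155 AND mask = 123.80.100.128
No, different subnets (102.30.200.128 vs 123.80.100.128)


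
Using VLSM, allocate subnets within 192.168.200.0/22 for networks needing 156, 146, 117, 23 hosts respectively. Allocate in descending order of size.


156 hosts -> /24 (254 usable): 192.168.200.0/24
146 hosts -> /24 (254 usable): 192.168.201.0/24
117 hosts -> /25 (126 usable): 192.168.202.0/25
23 hosts -> /27 (30 usable): 192.168.202.128/27
Allocation: 192.168.200.0/24 (156 hosts, 254 usable); 192.168.201.0/24 (146 hosts, 254 usable); 192.168.202.0/25 (117 hosts, 126 usable); 192.168.202.128/27 (23 hosts, 30 usable)


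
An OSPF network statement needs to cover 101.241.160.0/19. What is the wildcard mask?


Subnet mask: 255.255.224.0
Wildcard = 255.255.255.255 - subnet mask
255 - 255 = 0
255 - 255 = 0
255 - 224 = 31
255 - 0 = 255
Wildcard: 0.0.31.255


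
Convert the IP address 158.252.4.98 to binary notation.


158 = 10011110
252 = 11111100
4 = 00000100
98 = 01100010
Binary: 10011110.11111100.00000100.01100010


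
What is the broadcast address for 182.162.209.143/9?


Network: 182.128.0.0/9
Host bits = 23
Set all host bits to 1:
Broadcast: 182.255.255.255


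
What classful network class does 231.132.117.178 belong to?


First octet: 231
Binary: 11100111
1110xxxx -> Class D (224-239)
Class D (multicast), default mask N/A


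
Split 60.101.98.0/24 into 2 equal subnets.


New prefix = 24 + 1 = 25
Each subnet has 128 addresses
  60.101.98.0/25
  60.101.98.128/25
Subnets: 60.101.98.0/25, 60.101.98.128/25


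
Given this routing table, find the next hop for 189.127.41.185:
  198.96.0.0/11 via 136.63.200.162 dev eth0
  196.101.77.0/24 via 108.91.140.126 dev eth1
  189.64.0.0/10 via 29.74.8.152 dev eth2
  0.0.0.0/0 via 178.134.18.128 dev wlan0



Longest prefix match for 189.127.41.185:
  /11 198.96.0.0: no
  /24 196.101.77.0: no
  /10 189.64.0.0: MATCH
  /0 0.0.0.0: MATCH
Selected: next-hop 29.74.8.152 via eth2 (matched /10)


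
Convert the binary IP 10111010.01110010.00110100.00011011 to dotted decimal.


10111010 = 186
01110010 = 114
00110100 = 52
00011011 = 27
IP: 186.114.52.27


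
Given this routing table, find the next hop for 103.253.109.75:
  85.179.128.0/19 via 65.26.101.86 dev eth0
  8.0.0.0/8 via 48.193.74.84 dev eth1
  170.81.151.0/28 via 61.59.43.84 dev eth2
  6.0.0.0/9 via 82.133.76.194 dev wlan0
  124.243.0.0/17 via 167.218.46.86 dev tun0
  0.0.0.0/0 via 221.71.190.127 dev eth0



Longest prefix match for 103.253.109.75:
  /19 85.179.128.0: no
  /8 8.0.0.0: no
  /28 170.81.151.0: no
  /9 6.0.0.0: no
  /17 124.243.0.0: no
  /0 0.0.0.0: MATCH
Selected: next-hop 221.71.190.127 via eth0 (matched /0)


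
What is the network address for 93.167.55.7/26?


IP:   01011101.10100111.00110111.00000111
Mask: 11111111.11111111.11111111.11000000
AND operation:
Net:  01011101.10100111.00110111.00000000
Network: 93.167.55.0/26


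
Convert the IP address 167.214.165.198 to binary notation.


167 = 10100111
214 = 11010110
165 = 10100101
198 = 11000110
Binary: 10100111.11010110.10100101.11000110


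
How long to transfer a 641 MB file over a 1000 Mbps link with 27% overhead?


Effective throughput = 1000 * (1 - 27/100) = 730 Mbps
File size in Mb = 641 * 8 = 5128 Mb
Time = 5128 / 730
Time = 7.0247 seconds


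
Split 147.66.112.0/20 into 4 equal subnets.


New prefix = 20 + 2 = 22
Each subnet has 1024 addresses
  147.66.112.0/22
  147.66.116.0/22
  147.66.120.0/22
  147.66.124.0/22
Subnets: 147.66.112.0/22, 147.66.116.0/22, 147.66.120.0/22, 147.66.124.0/22


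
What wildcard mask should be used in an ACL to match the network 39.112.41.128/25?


Subnet mask: 255.255.255.128
Wildcard = 255.255.255.255 - subnet mask
255 - 255 = 0
255 - 255 = 0
255 - 255 = 0
255 - 128 = 127
Wildcard: 0.0.0.127


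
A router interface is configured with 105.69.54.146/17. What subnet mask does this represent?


/17 means 17 network bits, 15 host bits
Binary: 11111111111111111000000000000000
Mask: 255.255.128.0


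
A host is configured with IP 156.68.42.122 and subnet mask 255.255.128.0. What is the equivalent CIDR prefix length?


Binary: 11111111.11111111.10000000.00000000
Count leading 1s
Prefix: /17


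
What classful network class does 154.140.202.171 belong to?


First octet: 154
Binary: 10011010
10xxxxxx -> Class B (128-191)
Class B, default mask 255.255.0.0 (/16)


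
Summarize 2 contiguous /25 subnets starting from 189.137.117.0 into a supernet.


Original prefix: /25
Number of subnets: 2 = 2^1
New prefix = 25 - 1 = 24
Supernet: 189.137.117.0/24


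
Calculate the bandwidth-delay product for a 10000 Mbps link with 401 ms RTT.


BDP = bandwidth * RTT
= 10000 Mbps * 401 ms
= 10000 * 1e6 * 401 / 1000 bits
= 4010000000 bits
= 501250000 bytes
= 489501.9531 KB
BDP = 4010000000 bits (501250000 bytes)


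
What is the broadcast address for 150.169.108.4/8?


Network: 150.0.0.0/8
Host bits = 24
Set all host bits to 1:
Broadcast: 150.255.255.255


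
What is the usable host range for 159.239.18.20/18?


Network: 159.239.0.0
Broadcast: 159.239.63.255
First usable = network + 1
Last usable = broadcast - 1
Range: 159.239.0.1 to 159.239.63.254


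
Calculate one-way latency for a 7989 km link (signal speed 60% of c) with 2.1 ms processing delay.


Speed = 0.6 * 3e5 km/s = 180000 km/s
Propagation delay = 7989 / 180000 = 0.0444 s = 44.3833 ms
Processing delay = 2.1 ms
Total one-way latency = 46.4833 ms


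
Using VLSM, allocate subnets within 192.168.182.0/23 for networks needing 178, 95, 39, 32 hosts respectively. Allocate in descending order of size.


178 hosts -> /24 (254 usable): 192.168.182.0/24
95 hosts -> /25 (126 usable): 192.168.183.0/25
39 hosts -> /26 (62 usable): 192.168.183.128/26
32 hosts -> /26 (62 usable): 192.168.183.192/26
Allocation: 192.168.182.0/24 (178 hosts, 254 usable); 192.168.183.0/25 (95 hosts, 126 usable); 192.168.183.128/26 (39 hosts, 62 usable); 192.168.183.192/26 (32 hosts, 62 usable)


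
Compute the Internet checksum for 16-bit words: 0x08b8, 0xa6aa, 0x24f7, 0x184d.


Sum all words (with carry folding):
+ 0x08b8 = 0x08b8
+ 0xa6aa = 0xaf62
+ 0x24f7 = 0xd459
+ 0x184d = 0xeca6
One's complement: ~0xeca6
Checksum = 0x1359


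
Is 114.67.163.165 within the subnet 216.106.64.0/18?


Subnet network: 216.106.64.0
Test IP AND mask: 114.67.128.0
No, 114.67.163.165 is not in 216.106.64.0/18


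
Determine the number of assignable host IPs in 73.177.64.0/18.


Host bits = 32 - 18 = 14
Total addresses = 2^14 = 16384
Usable = total - 2 (network and broadcast)
Usable hosts: 16382


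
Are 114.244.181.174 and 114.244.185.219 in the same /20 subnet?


Mask: 255.255.240.0
114.244.181.174 AND mask = 114.244.176.0
114.244.185.219 AND mask = 114.244.176.0
Yes, same subnet (114.244.176.0)


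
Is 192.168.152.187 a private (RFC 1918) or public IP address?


RFC 1918 private ranges:
  10.0.0.0/8 (10.0.0.0 - 10.255.255.255)
  172.16.0.0/12 (172.16.0.0 - 172.31.255.255)
  192.168.0.0/16 (192.168.0.0 - 192.168.255.255)
Private (in 192.168.0.0/16)


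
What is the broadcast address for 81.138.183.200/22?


Network: 81.138.180.0/22
Host bits = 10
Set all host bits to 1:
Broadcast: 81.138.183.255


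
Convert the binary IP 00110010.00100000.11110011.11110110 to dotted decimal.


00110010 = 50
00100000 = 32
11110011 = 243
11110110 = 246
IP: 50.32.243.246


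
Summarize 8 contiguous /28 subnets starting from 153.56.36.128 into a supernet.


Original prefix: /28
Number of subnets: 8 = 2^3
New prefix = 28 - 3 = 25
Supernet: 153.56.36.128/25


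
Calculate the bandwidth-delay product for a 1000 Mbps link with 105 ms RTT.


BDP = bandwidth * RTT
= 1000 Mbps * 105 ms
= 1000 * 1e6 * 105 / 1000 bits
= 105000000 bits
= 13125000 bytes
= 12817.3828 KB
BDP = 105000000 bits (13125000 bytes)


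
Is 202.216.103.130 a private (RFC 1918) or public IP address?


RFC 1918 private ranges:
  10.0.0.0/8 (10.0.0.0 - 10.255.255.255)
  172.16.0.0/12 (172.16.0.0 - 172.31.255.255)
  192.168.0.0/16 (192.168.0.0 - 192.168.255.255)
Public (not in any RFC 1918 range)


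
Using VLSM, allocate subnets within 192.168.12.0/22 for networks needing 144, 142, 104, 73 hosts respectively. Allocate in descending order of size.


144 hosts -> /24 (254 usable): 192.168.12.0/24
142 hosts -> /24 (254 usable): 192.168.13.0/24
104 hosts -> /25 (126 usable): 192.168.14.0/25
73 hosts -> /25 (126 usable): 192.168.14.128/25
Allocation: 192.168.12.0/24 (144 hosts, 254 usable); 192.168.13.0/24 (142 hosts, 254 usable); 192.168.14.0/25 (104 hosts, 126 usable); 192.168.14.128/25 (73 hosts, 126 usable)


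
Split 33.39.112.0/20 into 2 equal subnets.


New prefix = 20 + 1 = 21
Each subnet has 2048 addresses
  33.39.112.0/21
  33.39.120.0/21
Subnets: 33.39.112.0/21, 33.39.120.0/21


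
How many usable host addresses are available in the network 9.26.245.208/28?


Host bits = 32 - 28 = 4
Total addresses = 2^4 = 16
Usable = total - 2 (network and broadcast)
Usable hosts: 14


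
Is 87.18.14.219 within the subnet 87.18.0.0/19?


Subnet network: 87.18.0.0
Test IP AND mask: 87.18.0.0
Yes, 87.18.14.219 is in 87.18.0.0/19


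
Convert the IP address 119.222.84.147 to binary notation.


119 = 01110111
222 = 11011110
84 = 01010100
147 = 10010011
Binary: 01110111.11011110.01010100.10010011


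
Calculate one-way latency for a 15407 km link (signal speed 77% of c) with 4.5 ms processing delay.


Speed = 0.77 * 3e5 km/s = 231000 km/s
Propagation delay = 15407 / 231000 = 0.0667 s = 66.697 ms
Processing delay = 4.5 ms
Total one-way latency = 71.197 ms


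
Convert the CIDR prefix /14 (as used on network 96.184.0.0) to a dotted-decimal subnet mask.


/14 means 14 network bits, 18 host bits
Binary: 11111111111111000000000000000000
Mask: 255.252.0.0


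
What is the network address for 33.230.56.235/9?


IP:   00100001.11100110.00111000.11101011
Mask: 11111111.10000000.00000000.00000000
AND operation:
Net:  00100001.10000000.00000000.00000000
Network: 33.128.0.0/9


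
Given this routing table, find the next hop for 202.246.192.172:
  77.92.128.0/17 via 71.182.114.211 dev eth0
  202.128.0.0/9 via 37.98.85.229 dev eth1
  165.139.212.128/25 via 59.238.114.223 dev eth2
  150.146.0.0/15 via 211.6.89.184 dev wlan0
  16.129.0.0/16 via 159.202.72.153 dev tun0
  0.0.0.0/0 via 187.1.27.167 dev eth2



Longest prefix match for 202.246.192.172:
  /17 77.92.128.0: no
  /9 202.128.0.0: MATCH
  /25 165.139.212.128: no
  /15 150.146.0.0: no
  /16 16.129.0.0: no
  /0 0.0.0.0: MATCH
Selected: next-hop 37.98.85.229 via eth1 (matched /9)


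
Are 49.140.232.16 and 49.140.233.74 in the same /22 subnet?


Mask: 255.255.252.0
49.140.232.16 AND mask = 49.140.232.0
49.140.233.74 AND mask = 49.140.232.0
Yes, same subnet (49.140.232.0)


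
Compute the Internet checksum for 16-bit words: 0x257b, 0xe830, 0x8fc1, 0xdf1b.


Sum all words (with carry folding):
+ 0x257b = 0x257b
+ 0xe830 = 0x0dac
+ 0x8fc1 = 0x9d6d
+ 0xdf1b = 0x7c89
One's complement: ~0x7c89
Checksum = 0x8376


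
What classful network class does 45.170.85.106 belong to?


First octet: 45
Binary: 00101101
0xxxxxxx -> Class A (1-126)
Class A, default mask 255.0.0.0 (/8)


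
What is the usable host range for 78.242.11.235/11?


Network: 78.224.0.0
Broadcast: 78.255.255.255
First usable = network + 1
Last usable = broadcast - 1
Range: 78.224.0.1 to 78.255.255.254


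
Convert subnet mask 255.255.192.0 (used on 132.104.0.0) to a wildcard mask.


Subnet mask: 255.255.192.0
Wildcard = 255.255.255.255 - subnet mask
255 - 255 = 0
255 - 255 = 0
255 - 192 = 63
255 - 0 = 255
Wildcard: 0.0.63.255


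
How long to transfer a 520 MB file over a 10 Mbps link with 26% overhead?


Effective throughput = 10 * (1 - 26/100) = 7.4 Mbps
File size in Mb = 520 * 8 = 4160 Mb
Time = 4160 / 7.4
Time = 562.1622 seconds


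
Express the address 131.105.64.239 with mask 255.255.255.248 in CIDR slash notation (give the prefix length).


Binary: 11111111.11111111.11111111.11111000
Count leading 1s
Prefix: /29


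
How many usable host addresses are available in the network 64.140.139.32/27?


Host bits = 32 - 27 = 5
Total addresses = 2^5 = 32
Usable = total - 2 (network and broadcast)
Usable hosts: 30


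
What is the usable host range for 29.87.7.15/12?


Network: 29.80.0.0
Broadcast: 29.95.255.255
First usable = network + 1
Last usable = broadcast - 1
Range: 29.80.0.1 to 29.95.255.254


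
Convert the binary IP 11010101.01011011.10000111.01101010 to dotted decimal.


11010101 = 213
01011011 = 91
10000111 = 135
01101010 = 106
IP: 213.91.135.106


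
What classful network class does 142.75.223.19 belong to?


First octet: 142
Binary: 10001110
10xxxxxx -> Class B (128-191)
Class B, default mask 255.255.0.0 (/16)


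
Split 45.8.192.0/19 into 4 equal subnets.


New prefix = 19 + 2 = 21
Each subnet has 2048 addresses
  45.8.192.0/21
  45.8.200.0/21
  45.8.208.0/21
  45.8.216.0/21
Subnets: 45.8.192.0/21, 45.8.200.0/21, 45.8.208.0/21, 45.8.216.0/21


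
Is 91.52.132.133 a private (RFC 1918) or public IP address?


RFC 1918 private ranges:
  10.0.0.0/8 (10.0.0.0 - 10.255.255.255)
  172.16.0.0/12 (172.16.0.0 - 172.31.255.255)
  192.168.0.0/16 (192.168.0.0 - 192.168.255.255)
Public (not in any RFC 1918 range)


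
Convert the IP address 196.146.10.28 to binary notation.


196 = 11000100
146 = 10010010
10 = 00001010
28 = 00011100
Binary: 11000100.10010010.00001010.00011100


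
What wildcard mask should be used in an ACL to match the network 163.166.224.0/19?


Subnet mask: 255.255.224.0
Wildcard = 255.255.255.255 - subnet mask
255 - 255 = 0
255 - 255 = 0
255 - 224 = 31
255 - 0 = 255
Wildcard: 0.0.31.255


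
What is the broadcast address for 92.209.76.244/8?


Network: 92.0.0.0/8
Host bits = 24
Set all host bits to 1:
Broadcast: 92.255.255.255


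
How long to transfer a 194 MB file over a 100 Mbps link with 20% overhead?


Effective throughput = 100 * (1 - 20/100) = 80 Mbps
File size in Mb = 194 * 8 = 1552 Mb
Time = 1552 / 80
Time = 19.4 seconds


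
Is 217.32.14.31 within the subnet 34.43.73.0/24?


Subnet network: 34.43.73.0
Test IP AND mask: 217.32.14.0
No, 217.32.14.31 is not in 34.43.73.0/24


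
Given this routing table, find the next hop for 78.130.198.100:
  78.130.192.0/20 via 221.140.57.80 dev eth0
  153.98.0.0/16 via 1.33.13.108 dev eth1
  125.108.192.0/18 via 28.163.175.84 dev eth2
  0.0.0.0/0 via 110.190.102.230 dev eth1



Longest prefix match for 78.130.198.100:
  /20 78.130.192.0: MATCH
  /16 153.98.0.0: no
  /18 125.108.192.0: no
  /0 0.0.0.0: MATCH
Selected: next-hop 221.140.57.80 via eth0 (matched /20)


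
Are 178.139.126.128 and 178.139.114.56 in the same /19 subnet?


Mask: 255.255.224.0
178.139.126.128 AND mask = 178.139.96.0
178.139.114.56 AND mask = 178.139.96.0
Yes, same subnet (178.139.96.0)


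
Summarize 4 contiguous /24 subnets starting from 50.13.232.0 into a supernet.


Original prefix: /24
Number of subnets: 4 = 2^2
New prefix = 24 - 2 = 22
Supernet: 50.13.232.0/22


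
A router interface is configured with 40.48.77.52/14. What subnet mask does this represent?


/14 means 14 network bits, 18 host bits
Binary: 11111111111111000000000000000000
Mask: 255.252.0.0


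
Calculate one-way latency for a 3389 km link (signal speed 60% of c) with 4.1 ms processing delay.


Speed = 0.6 * 3e5 km/s = 180000 km/s
Propagation delay = 3389 / 180000 = 0.0188 s = 18.8278 ms
Processing delay = 4.1 ms
Total one-way latency = 22.9278 ms


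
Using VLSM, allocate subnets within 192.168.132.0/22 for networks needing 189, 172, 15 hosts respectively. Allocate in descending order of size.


189 hosts -> /24 (254 usable): 192.168.132.0/24
172 hosts -> /24 (254 usable): 192.168.133.0/24
15 hosts -> /27 (30 usable): 192.168.134.0/27
Allocation: 192.168.132.0/24 (189 hosts, 254 usable); 192.168.133.0/24 (172 hosts, 254 usable); 192.168.134.0/27 (15 hosts, 30 usable)


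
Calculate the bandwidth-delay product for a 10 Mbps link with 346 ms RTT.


BDP = bandwidth * RTT
= 10 Mbps * 346 ms
= 10 * 1e6 * 346 / 1000 bits
= 3460000 bits
= 432500 bytes
= 422.3633 KB
BDP = 3460000 bits (432500 bytes)


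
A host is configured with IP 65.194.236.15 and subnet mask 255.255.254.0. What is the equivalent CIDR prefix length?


Binary: 11111111.11111111.11111110.00000000
Count leading 1s
Prefix: /23


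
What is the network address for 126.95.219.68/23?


IP:   01111110.01011111.11011011.01000100
Mask: 11111111.11111111.11111110.00000000
AND operation:
Net:  01111110.01011111.11011010.00000000
Network: 126.95.218.0/23


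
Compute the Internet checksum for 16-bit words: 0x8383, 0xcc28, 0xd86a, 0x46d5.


Sum all words (with carry folding):
+ 0x8383 = 0x8383
+ 0xcc28 = 0x4fac
+ 0xd86a = 0x2817
+ 0x46d5 = 0x6eec
One's complement: ~0x6eec
Checksum = 0x9113


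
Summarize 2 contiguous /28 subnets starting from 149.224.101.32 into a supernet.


Original prefix: /28
Number of subnets: 2 = 2^1
New prefix = 28 - 1 = 27
Supernet: 149.224.101.32/27


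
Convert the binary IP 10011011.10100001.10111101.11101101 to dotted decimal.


10011011 = 155
10100001 = 161
10111101 = 189
11101101 = 237
IP: 155.161.189.237


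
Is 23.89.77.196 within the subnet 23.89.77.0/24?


Subnet network: 23.89.77.0
Test IP AND mask: 23.89.77.0
Yes, 23.89.77.196 is in 23.89.77.0/24


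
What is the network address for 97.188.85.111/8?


IP:   01100001.10111100.01010101.01101111
Mask: 11111111.00000000.00000000.00000000
AND operation:
Net:  01100001.00000000.00000000.00000000
Network: 97.0.0.0/8


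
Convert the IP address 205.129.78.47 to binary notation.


205 = 11001101
129 = 10000001
78 = 01001110
47 = 00101111
Binary: 11001101.10000001.01001110.00101111


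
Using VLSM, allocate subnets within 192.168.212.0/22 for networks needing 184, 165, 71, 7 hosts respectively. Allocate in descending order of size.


184 hosts -> /24 (254 usable): 192.168.212.0/24
165 hosts -> /24 (254 usable): 192.168.213.0/24
71 hosts -> /25 (126 usable): 192.168.214.0/25
7 hosts -> /28 (14 usable): 192.168.214.128/28
Allocation: 192.168.212.0/24 (184 hosts, 254 usable); 192.168.213.0/24 (165 hosts, 254 usable); 192.168.214.0/25 (71 hosts, 126 usable); 192.168.214.128/28 (7 hosts, 14 usable)


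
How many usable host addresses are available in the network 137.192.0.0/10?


Host bits = 32 - 10 = 22
Total addresses = 2^22 = 4194304
Usable = total - 2 (network and broadcast)
Usable hosts: 4194302


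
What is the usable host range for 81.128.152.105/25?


Network: 81.128.152.0
Broadcast: 81.128.152.127
First usable = network + 1
Last usable = broadcast - 1
Range: 81.128.152.1 to 81.128.152.126


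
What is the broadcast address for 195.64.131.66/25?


Network: 195.64.131.0/25
Host bits = 7
Set all host bits to 1:
Broadcast: 195.64.131.127


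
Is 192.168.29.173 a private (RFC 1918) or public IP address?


RFC 1918 private ranges:
  10.0.0.0/8 (10.0.0.0 - 10.255.255.255)
  172.16.0.0/12 (172.16.0.0 - 172.31.255.255)
  192.168.0.0/16 (192.168.0.0 - 192.168.255.255)
Private (in 192.168.0.0/16)


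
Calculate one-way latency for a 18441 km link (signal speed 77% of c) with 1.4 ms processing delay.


Speed = 0.77 * 3e5 km/s = 231000 km/s
Propagation delay = 18441 / 231000 = 0.0798 s = 79.8312 ms
Processing delay = 1.4 ms
Total one-way latency = 81.2312 ms


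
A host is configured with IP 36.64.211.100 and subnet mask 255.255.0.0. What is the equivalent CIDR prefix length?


Binary: 11111111.11111111.00000000.00000000
Count leading 1s
Prefix: /16


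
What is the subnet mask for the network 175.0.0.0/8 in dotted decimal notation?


/8 means 8 network bits, 24 host bits
Binary: 11111111000000000000000000000000
Mask: 255.0.0.0


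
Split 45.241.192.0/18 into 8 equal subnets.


New prefix = 18 + 3 = 21
Each subnet has 2048 addresses
  45.241.192.0/21
  45.241.200.0/21
  45.241.208.0/21
  45.241.216.0/21
  45.241.224.0/21
  45.241.232.0/21
  45.241.240.0/21
  45.241.248.0/21
Subnets: 45.241.192.0/21, 45.241.200.0/21, 45.241.208.0/21, 45.241.216.0/21, 45.241.224.0/21, 45.241.232.0/21, 45.241.240.0/21, 45.241.248.0/21


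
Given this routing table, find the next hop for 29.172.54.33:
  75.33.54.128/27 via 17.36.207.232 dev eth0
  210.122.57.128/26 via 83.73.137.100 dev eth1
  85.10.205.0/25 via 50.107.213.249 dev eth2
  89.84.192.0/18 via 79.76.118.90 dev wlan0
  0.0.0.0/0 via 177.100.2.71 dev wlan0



Longest prefix match for 29.172.54.33:
  /27 75.33.54.128: no
  /26 210.122.57.128: no
  /25 85.10.205.0: no
  /18 89.84.192.0: no
  /0 0.0.0.0: MATCH
Selected: next-hop 177.100.2.71 via wlan0 (matched /0)


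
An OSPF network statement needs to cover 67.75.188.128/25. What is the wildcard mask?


Subnet mask: 255.255.255.128
Wildcard = 255.255.255.255 - subnet mask
255 - 255 = 0
255 - 255 = 0
255 - 255 = 0
255 - 128 = 127
Wildcard: 0.0.0.127


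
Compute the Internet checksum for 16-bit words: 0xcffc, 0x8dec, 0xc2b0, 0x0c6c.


Sum all words (with carry folding):
+ 0xcffc = 0xcffc
+ 0x8dec = 0x5de9
+ 0xc2b0 = 0x209a
+ 0x0c6c = 0x2d06
One's complement: ~0x2d06
Checksum = 0xd2f9


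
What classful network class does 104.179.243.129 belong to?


First octet: 104
Binary: 01101000
0xxxxxxx -> Class A (1-126)
Class A, default mask 255.0.0.0 (/8)


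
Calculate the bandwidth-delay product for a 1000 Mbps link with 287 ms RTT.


BDP = bandwidth * RTT
= 1000 Mbps * 287 ms
= 1000 * 1e6 * 287 / 1000 bits
= 287000000 bits
= 35875000 bytes
= 35034.1797 KB
BDP = 287000000 bits (35875000 bytes)


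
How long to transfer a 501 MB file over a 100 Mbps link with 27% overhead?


Effective throughput = 100 * (1 - 27/100) = 73 Mbps
File size in Mb = 501 * 8 = 4008 Mb
Time = 4008 / 73
Time = 54.9041 seconds


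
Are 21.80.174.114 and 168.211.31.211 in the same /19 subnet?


Mask: 255.255.224.0
21.80.174.114 AND mask = 21.80.160.0
168.211.31.211 AND mask = 168.211.0.0
No, different subnets (21.80.160.0 vs 168.211.0.0)


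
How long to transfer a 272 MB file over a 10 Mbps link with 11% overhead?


Effective throughput = 10 * (1 - 11/100) = 8.9 Mbps
File size in Mb = 272 * 8 = 2176 Mb
Time = 2176 / 8.9
Time = 244.4944 seconds


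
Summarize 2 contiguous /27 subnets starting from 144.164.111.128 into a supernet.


Original prefix: /27
Number of subnets: 2 = 2^1
New prefix = 27 - 1 = 26
Supernet: 144.164.111.128/26


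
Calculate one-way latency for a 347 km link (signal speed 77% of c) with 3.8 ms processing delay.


Speed = 0.77 * 3e5 km/s = 231000 km/s
Propagation delay = 347 / 231000 = 0.0015 s = 1.5022 ms
Processing delay = 3.8 ms
Total one-way latency = 5.3022 ms


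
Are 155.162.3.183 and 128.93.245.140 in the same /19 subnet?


Mask: 255.255.224.0
155.162.3.183 AND mask = 155.162.0.0
128.93.245.140 AND mask = 128.93.224.0
No, different subnets (155.162.0.0 vs 128.93.224.0)


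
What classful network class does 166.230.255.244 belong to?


First octet: 166
Binary: 10100110
10xxxxxx -> Class B (128-191)
Class B, default mask 255.255.0.0 (/16)


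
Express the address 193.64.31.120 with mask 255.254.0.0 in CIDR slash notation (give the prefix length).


Binary: 11111111.11111110.00000000.00000000
Count leading 1s
Prefix: /15


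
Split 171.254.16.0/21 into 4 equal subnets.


New prefix = 21 + 2 = 23
Each subnet has 512 addresses
  171.254.16.0/23
  171.254.18.0/23
  171.254.20.0/23
  171.254.22.0/23
Subnets: 171.254.16.0/23, 171.254.18.0/23, 171.254.20.0/23, 171.254.22.0/23


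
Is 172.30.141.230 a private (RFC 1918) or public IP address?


RFC 1918 private ranges:
  10.0.0.0/8 (10.0.0.0 - 10.255.255.255)
  172.16.0.0/12 (172.16.0.0 - 172.31.255.255)
  192.168.0.0/16 (192.168.0.0 - 192.168.255.255)
Private (in 172.16.0.0/12)


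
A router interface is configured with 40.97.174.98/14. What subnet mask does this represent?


/14 means 14 network bits, 18 host bits
Binary: 11111111111111000000000000000000
Mask: 255.252.0.0


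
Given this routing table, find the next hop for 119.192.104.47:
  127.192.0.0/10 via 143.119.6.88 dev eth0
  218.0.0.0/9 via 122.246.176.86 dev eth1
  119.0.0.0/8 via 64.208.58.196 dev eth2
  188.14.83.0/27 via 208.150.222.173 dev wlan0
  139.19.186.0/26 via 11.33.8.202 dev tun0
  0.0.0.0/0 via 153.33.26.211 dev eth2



Longest prefix match for 119.192.104.47:
  /10 127.192.0.0: no
  /9 218.0.0.0: no
  /8 119.0.0.0: MATCH
  /27 188.14.83.0: no
  /26 139.19.186.0: no
  /0 0.0.0.0: MATCH
Selected: next-hop 64.208.58.196 via eth2 (matched /8)


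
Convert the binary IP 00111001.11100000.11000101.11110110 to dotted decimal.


00111001 = 57
11100000 = 224
11000101 = 197
11110110 = 246
IP: 57.224.197.246


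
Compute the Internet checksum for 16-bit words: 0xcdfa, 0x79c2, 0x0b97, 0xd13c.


Sum all words (with carry folding):
+ 0xcdfa = 0xcdfa
+ 0x79c2 = 0x47bd
+ 0x0b97 = 0x5354
+ 0xd13c = 0x2491
One's complement: ~0x2491
Checksum = 0xdb6e


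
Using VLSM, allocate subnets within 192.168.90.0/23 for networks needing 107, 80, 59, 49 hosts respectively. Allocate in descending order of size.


107 hosts -> /25 (126 usable): 192.168.90.0/25
80 hosts -> /25 (126 usable): 192.168.90.128/25
59 hosts -> /26 (62 usable): 192.168.91.0/26
49 hosts -> /26 (62 usable): 192.168.91.64/26
Allocation: 192.168.90.0/25 (107 hosts, 126 usable); 192.168.90.128/25 (80 hosts, 126 usable); 192.168.91.0/26 (59 hosts, 62 usable); 192.168.91.64/26 (49 hosts, 62 usable)


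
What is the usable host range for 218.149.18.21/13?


Network: 218.144.0.0
Broadcast: 218.151.255.255
First usable = network + 1
Last usable = broadcast - 1
Range: 218.144.0.1 to 218.151.255.254


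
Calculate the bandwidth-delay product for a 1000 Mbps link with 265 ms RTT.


BDP = bandwidth * RTT
= 1000 Mbps * 265 ms
= 1000 * 1e6 * 265 / 1000 bits
= 265000000 bits
= 33125000 bytes
= 32348.6328 KB
BDP = 265000000 bits (33125000 bytes)


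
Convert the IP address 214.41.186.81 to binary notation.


214 = 11010110
41 = 00101001
186 = 10111010
81 = 01010001
Binary: 11010110.00101001.10111010.01010001


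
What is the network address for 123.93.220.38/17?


IP:   01111011.01011101.11011100.00100110
Mask: 11111111.11111111.10000000.00000000
AND operation:
Net:  01111011.01011101.10000000.00000000
Network: 123.93.128.0/17


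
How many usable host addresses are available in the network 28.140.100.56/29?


Host bits = 32 - 29 = 3
Total addresses = 2^3 = 8
Usable = total - 2 (network and broadcast)
Usable hosts: 6


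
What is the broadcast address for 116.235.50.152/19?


Network: 116.235.32.0/19
Host bits = 13
Set all host bits to 1:
Broadcast: 116.235.63.255


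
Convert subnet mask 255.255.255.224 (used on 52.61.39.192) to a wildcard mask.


Subnet mask: 255.255.255.224
Wildcard = 255.255.255.255 - subnet mask
255 - 255 = 0
255 - 255 = 0
255 - 255 = 0
255 - 224 = 31
Wildcard: 0.0.0.31


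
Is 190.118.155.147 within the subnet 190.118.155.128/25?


Subnet network: 190.118.155.128
Test IP AND mask: 190.118.155.128
Yes, 190.118.155.147 is in 190.118.155.128/25


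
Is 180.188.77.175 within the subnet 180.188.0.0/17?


Subnet network: 180.188.0.0
Test IP AND mask: 180.188.0.0
Yes, 180.188.77.175 is in 180.188.0.0/17


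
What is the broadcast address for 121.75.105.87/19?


Network: 121.75.96.0/19
Host bits = 13
Set all host bits to 1:
Broadcast: 121.75.127.255
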